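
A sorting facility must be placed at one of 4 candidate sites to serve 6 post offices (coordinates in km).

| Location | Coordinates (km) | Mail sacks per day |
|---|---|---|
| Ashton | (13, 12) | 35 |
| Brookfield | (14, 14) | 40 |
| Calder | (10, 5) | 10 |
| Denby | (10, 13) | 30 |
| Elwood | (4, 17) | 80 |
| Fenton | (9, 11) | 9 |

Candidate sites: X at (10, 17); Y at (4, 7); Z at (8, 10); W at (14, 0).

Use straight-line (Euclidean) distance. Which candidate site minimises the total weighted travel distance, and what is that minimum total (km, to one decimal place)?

Total weighted distance at each candidate:
  X (10, 17): total = 1178.8
  Y (4, 7): total = 2024.0
  Z (8, 10): total = 1296.7
  W (14, 0): total = 3140.1
Minimum is at X with total 1178.8 km.

X, total 1178.8 km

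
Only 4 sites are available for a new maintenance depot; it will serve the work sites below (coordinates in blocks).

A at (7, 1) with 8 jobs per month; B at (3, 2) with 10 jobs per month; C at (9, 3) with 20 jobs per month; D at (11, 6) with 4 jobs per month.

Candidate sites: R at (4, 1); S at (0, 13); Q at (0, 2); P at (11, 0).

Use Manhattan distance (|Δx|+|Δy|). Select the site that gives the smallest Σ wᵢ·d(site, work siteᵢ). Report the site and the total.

R, total 232 blocks

Total weighted distance at each candidate:
  R (4, 1): total = 232
  S (0, 13): total = 744
  Q (0, 2): total = 354
  P (11, 0): total = 264
Minimum is at R with total 232 blocks.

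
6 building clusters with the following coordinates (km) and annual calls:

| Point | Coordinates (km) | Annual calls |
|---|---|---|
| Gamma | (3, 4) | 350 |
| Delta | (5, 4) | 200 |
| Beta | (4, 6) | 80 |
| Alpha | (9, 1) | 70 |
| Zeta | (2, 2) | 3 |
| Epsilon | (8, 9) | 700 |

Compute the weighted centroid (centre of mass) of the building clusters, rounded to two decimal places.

(6.13, 6.45)

The minimiser of Σwᵢ‖p−pᵢ‖² is the weighted centroid p* = (Σwᵢpᵢ)/(Σwᵢ).
Σwᵢ = 1403.
Σwᵢxᵢ = 350·3 + 200·5 + 80·4 + 70·9 + 3·2 + 700·8 = 8606.
Σwᵢyᵢ = 350·4 + 200·4 + 80·6 + 70·1 + 3·2 + 700·9 = 9056.
x* = 8606/1403 = 6.13, y* = 9056/1403 = 6.45.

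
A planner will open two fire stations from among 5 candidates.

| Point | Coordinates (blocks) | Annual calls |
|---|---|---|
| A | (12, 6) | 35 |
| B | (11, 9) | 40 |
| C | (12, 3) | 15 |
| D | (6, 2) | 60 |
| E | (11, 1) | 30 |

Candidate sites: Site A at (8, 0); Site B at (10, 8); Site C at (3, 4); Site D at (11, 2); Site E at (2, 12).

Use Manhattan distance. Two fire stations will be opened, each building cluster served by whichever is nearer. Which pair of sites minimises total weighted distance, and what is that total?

Evaluate every pair (each demand assigned to the nearer of the two):
  {Site B, Site D}: total = 580
  {Site A, Site B}: total = 685
  {Site A, Site D}: total = 755
  {Site C, Site D}: total = 815
  {Site D, Site E}: total = 815
  {Site B, Site C}: total = 865
  {Site B, Site E}: total = 1165
  {Site A, Site C}: total = 1295
  {Site A, Site E}: total = 1295
  {Site C, Site E}: total = 1645
Best pair: {Site B, Site D} with total 580.

{Site B, Site D}, total 580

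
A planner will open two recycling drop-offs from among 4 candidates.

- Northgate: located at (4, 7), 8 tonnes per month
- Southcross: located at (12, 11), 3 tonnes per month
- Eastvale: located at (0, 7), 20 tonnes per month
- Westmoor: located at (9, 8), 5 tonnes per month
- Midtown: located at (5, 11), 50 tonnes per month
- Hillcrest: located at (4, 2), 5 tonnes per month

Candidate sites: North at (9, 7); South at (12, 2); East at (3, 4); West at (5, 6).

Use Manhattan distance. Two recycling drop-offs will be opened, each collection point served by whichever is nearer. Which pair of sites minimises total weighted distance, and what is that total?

{North, West}, total 437

Evaluate every pair (each demand assigned to the nearer of the two):
  {North, West}: total = 437
  {East, West}: total = 467
  {South, West}: total = 468
  {North, East}: total = 593
  {North, South}: total = 686
  {South, East}: total = 689
Best pair: {North, West} with total 437.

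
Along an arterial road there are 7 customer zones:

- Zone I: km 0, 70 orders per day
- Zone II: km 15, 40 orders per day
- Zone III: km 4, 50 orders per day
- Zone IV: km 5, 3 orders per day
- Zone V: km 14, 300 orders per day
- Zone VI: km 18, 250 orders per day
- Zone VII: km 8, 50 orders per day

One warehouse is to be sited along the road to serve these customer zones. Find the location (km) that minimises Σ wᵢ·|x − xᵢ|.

For a sum of weighted absolute distances on a line, the optimum is the weighted median (not the mean). Total weight W = 763; half-weight = 381.5.
Sort by position and accumulate weight:
  km 0 (Zone I, w=70) → cum 70
  km 4 (Zone III, w=50) → cum 120
  km 5 (Zone IV, w=3) → cum 123
  km 8 (Zone VII, w=50) → cum 173
  km 14 (Zone V, w=300) → cum 473  ≥ 381.5 → median here
  km 15 (Zone II, w=40) → cum 513
  km 18 (Zone VI, w=250) → cum 763
Optimal location: km 14.

x = 14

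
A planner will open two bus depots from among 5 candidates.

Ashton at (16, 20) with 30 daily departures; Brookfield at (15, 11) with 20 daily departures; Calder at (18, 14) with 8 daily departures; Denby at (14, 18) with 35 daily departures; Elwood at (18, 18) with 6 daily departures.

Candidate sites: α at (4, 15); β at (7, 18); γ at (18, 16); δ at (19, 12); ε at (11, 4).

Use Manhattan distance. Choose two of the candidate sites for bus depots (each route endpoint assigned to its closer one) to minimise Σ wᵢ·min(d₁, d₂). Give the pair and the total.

Evaluate every pair (each demand assigned to the nearer of the two):
  {γ, δ}: total = 518
  {α, γ}: total = 578
  {β, γ}: total = 578
  {γ, ε}: total = 578
  {β, δ}: total = 741
  {α, δ}: total = 881
  {δ, ε}: total = 881
  {β, ε}: total = 981
  {α, β}: total = 1061
  {α, ε}: total = 1407
Best pair: {γ, δ} with total 518.

{γ, δ}, total 518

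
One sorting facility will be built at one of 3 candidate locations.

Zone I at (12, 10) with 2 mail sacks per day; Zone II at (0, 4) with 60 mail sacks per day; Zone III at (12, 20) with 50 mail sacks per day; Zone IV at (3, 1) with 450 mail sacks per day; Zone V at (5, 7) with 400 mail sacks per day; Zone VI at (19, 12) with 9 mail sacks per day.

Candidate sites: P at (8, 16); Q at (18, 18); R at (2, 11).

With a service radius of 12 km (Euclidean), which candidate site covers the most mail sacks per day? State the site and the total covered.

R, covering 912

Coverage radius r = 12 km; a point is covered iff (Δx)²+(Δy)² ≤ 12² = 144.
  P (8, 16): covers {Zone I, Zone III, Zone V, Zone VI} → 461
  Q (18, 18): covers {Zone I, Zone III, Zone VI} → 61
  R (2, 11): covers {Zone I, Zone II, Zone IV, Zone V} → 912
Maximum coverage at R: 912 mail sacks per day.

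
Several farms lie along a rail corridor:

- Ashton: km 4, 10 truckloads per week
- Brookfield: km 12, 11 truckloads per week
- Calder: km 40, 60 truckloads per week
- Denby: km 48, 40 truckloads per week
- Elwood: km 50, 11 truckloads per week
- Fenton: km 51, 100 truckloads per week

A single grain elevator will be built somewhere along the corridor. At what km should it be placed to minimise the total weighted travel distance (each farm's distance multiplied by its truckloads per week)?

x = 48

For a sum of weighted absolute distances on a line, the optimum is the weighted median (not the mean). Total weight W = 232; half-weight = 116.
Sort by position and accumulate weight:
  km 4 (Ashton, w=10) → cum 10
  km 12 (Brookfield, w=11) → cum 21
  km 40 (Calder, w=60) → cum 81
  km 48 (Denby, w=40) → cum 121  ≥ 116 → median here
  km 50 (Elwood, w=11) → cum 132
  km 51 (Fenton, w=100) → cum 232
Optimal location: km 48.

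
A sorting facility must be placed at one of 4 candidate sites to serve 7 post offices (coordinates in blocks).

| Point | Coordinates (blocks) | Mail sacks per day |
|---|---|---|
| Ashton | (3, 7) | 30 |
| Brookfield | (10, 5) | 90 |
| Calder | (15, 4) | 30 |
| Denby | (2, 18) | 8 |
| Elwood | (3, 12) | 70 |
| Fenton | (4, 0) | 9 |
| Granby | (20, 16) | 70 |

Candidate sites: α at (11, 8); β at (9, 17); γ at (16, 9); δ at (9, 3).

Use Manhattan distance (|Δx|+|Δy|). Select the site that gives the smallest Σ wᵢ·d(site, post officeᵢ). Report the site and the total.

α, total 3187 blocks

Total weighted distance at each candidate:
  α (11, 8): total = 3187
  β (9, 17): total = 4092
  γ (16, 9): total = 3793
  δ (9, 3): total = 3758
Minimum is at α with total 3187 blocks.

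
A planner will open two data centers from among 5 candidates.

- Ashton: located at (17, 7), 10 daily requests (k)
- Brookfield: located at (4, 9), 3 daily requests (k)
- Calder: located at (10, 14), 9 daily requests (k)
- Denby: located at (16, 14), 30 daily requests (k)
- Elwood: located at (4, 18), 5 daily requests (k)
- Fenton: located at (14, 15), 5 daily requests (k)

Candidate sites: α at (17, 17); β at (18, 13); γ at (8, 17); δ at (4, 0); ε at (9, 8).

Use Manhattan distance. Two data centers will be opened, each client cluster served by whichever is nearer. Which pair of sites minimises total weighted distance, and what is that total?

{β, γ}, total 296

Evaluate every pair (each demand assigned to the nearer of the two):
  {β, γ}: total = 296
  {β, ε}: total = 346
  {α, γ}: total = 351
  {α, ε}: total = 386
  {β, δ}: total = 388
  {α, β}: total = 390
  {α, δ}: total = 432
  {γ, ε}: total = 548
  {γ, δ}: total = 657
  {δ, ε}: total = 696
Best pair: {β, γ} with total 296.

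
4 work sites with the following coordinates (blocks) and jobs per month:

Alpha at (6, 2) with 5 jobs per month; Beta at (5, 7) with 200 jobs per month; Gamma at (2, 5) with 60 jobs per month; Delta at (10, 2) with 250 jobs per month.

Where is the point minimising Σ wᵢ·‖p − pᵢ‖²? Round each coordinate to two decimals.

The minimiser of Σwᵢ‖p−pᵢ‖² is the weighted centroid p* = (Σwᵢpᵢ)/(Σwᵢ).
Σwᵢ = 515.
Σwᵢxᵢ = 5·6 + 200·5 + 60·2 + 250·10 = 3650.
Σwᵢyᵢ = 5·2 + 200·7 + 60·5 + 250·2 = 2210.
x* = 3650/515 = 7.09, y* = 2210/515 = 4.29.

(7.09, 4.29)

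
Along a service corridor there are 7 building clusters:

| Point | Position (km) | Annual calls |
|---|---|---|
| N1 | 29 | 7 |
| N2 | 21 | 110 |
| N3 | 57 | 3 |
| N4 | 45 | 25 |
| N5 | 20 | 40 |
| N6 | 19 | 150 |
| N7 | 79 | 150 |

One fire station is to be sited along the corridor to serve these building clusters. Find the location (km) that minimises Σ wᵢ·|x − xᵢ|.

x = 21

For a sum of weighted absolute distances on a line, the optimum is the weighted median (not the mean). Total weight W = 485; half-weight = 242.5.
Sort by position and accumulate weight:
  km 19 (N6, w=150) → cum 150
  km 20 (N5, w=40) → cum 190
  km 21 (N2, w=110) → cum 300  ≥ 242.5 → median here
  km 29 (N1, w=7) → cum 307
  km 45 (N4, w=25) → cum 332
  km 57 (N3, w=3) → cum 335
  km 79 (N7, w=150) → cum 485
Optimal location: km 21.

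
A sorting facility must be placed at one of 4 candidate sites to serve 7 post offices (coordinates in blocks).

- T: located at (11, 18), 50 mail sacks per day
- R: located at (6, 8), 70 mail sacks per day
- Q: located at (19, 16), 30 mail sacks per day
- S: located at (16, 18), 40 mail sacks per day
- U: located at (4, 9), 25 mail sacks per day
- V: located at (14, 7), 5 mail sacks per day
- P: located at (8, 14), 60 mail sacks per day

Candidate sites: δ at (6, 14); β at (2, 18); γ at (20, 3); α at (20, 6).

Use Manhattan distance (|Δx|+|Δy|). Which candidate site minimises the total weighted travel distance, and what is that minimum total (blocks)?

Total weighted distance at each candidate:
  δ (6, 14): total = 2250
  β (2, 18): total = 3550
  γ (20, 3): total = 5690
  α (20, 6): total = 4850
Minimum is at δ with total 2250 blocks.

δ, total 2250 blocks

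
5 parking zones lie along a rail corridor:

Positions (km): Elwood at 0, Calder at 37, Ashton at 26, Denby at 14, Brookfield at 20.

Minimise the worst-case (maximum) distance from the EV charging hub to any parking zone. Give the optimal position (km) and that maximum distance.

location 18.5, max distance 18.5

The 1-center on a line is the midpoint of the two extreme points: leftmost at 0, rightmost at 37.
Optimal location = (0 + 37)/2 = 18.5; maximum distance = (37 − 0)/2 = 18.5.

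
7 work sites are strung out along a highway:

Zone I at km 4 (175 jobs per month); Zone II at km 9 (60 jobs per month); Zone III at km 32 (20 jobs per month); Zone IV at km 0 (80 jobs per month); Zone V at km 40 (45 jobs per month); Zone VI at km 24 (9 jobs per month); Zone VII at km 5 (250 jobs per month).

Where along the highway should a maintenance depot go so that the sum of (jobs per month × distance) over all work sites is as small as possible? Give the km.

x = 5

For a sum of weighted absolute distances on a line, the optimum is the weighted median (not the mean). Total weight W = 639; half-weight = 319.5.
Sort by position and accumulate weight:
  km 0 (Zone IV, w=80) → cum 80
  km 4 (Zone I, w=175) → cum 255
  km 5 (Zone VII, w=250) → cum 505  ≥ 319.5 → median here
  km 9 (Zone II, w=60) → cum 565
  km 24 (Zone VI, w=9) → cum 574
  km 32 (Zone III, w=20) → cum 594
  km 40 (Zone V, w=45) → cum 639
Optimal location: km 5.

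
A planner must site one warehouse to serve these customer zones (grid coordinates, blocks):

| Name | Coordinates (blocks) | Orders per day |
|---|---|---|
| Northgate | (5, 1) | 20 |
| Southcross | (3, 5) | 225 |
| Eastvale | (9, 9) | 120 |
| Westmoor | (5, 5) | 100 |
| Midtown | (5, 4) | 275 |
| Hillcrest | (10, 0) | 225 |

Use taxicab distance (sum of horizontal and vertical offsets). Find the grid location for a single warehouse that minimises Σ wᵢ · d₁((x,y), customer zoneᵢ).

Manhattan distance separates: Σwᵢ(|x−xᵢ|+|y−yᵢ|) = Σwᵢ|x−xᵢ| + Σwᵢ|y−yᵢ|, so x and y are optimised independently as 1-D weighted medians.
Total weight W = 965; half = 482.5.
x-coordinate, sorted with cumulative weight:
  x=3 (Southcross, w=225) cum 225
  x=5 (Northgate, w=20) cum 245
  x=5 (Westmoor, w=100) cum 345
  x=5 (Midtown, w=275) cum 620  ← median
  x=9 (Eastvale, w=120) cum 740
  x=10 (Hillcrest, w=225) cum 965
⇒ x* = 5
y-coordinate, sorted with cumulative weight:
  y=0 (Hillcrest, w=225) cum 225
  y=1 (Northgate, w=20) cum 245
  y=4 (Midtown, w=275) cum 520  ← median
  y=5 (Southcross, w=225) cum 745
  y=5 (Westmoor, w=100) cum 845
  y=9 (Eastvale, w=120) cum 965
⇒ y* = 4

(5, 4)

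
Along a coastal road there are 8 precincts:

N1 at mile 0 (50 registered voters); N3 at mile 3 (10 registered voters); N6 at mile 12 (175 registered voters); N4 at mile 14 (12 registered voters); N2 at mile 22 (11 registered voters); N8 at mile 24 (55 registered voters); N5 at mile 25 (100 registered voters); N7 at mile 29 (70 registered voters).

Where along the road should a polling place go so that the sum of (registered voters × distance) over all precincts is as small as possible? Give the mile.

x = 14

For a sum of weighted absolute distances on a line, the optimum is the weighted median (not the mean). Total weight W = 483; half-weight = 241.5.
Sort by position and accumulate weight:
  mile 0 (N1, w=50) → cum 50
  mile 3 (N3, w=10) → cum 60
  mile 12 (N6, w=175) → cum 235
  mile 14 (N4, w=12) → cum 247  ≥ 241.5 → median here
  mile 22 (N2, w=11) → cum 258
  mile 24 (N8, w=55) → cum 313
  mile 25 (N5, w=100) → cum 413
  mile 29 (N7, w=70) → cum 483
Optimal location: mile 14.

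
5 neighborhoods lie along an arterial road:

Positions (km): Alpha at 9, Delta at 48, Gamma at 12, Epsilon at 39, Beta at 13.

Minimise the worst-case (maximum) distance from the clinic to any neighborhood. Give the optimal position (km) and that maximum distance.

The 1-center on a line is the midpoint of the two extreme points: leftmost at 9, rightmost at 48.
Optimal location = (9 + 48)/2 = 28.5; maximum distance = (48 − 9)/2 = 19.5.

location 28.5, max distance 19.5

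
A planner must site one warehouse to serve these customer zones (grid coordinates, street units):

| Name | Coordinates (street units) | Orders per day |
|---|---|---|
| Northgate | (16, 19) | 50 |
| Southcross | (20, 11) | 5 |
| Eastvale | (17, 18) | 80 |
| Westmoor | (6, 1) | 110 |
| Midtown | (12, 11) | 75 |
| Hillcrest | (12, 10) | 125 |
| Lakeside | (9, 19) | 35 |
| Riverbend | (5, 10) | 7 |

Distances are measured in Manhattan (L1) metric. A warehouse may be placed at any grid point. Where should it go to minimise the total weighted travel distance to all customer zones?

(12, 11)

Manhattan distance separates: Σwᵢ(|x−xᵢ|+|y−yᵢ|) = Σwᵢ|x−xᵢ| + Σwᵢ|y−yᵢ|, so x and y are optimised independently as 1-D weighted medians.
Total weight W = 487; half = 243.5.
x-coordinate, sorted with cumulative weight:
  x=5 (Riverbend, w=7) cum 7
  x=6 (Westmoor, w=110) cum 117
  x=9 (Lakeside, w=35) cum 152
  x=12 (Midtown, w=75) cum 227
  x=12 (Hillcrest, w=125) cum 352  ← median
  x=16 (Northgate, w=50) cum 402
  x=17 (Eastvale, w=80) cum 482
  x=20 (Southcross, w=5) cum 487
⇒ x* = 12
y-coordinate, sorted with cumulative weight:
  y=1 (Westmoor, w=110) cum 110
  y=10 (Hillcrest, w=125) cum 235
  y=10 (Riverbend, w=7) cum 242
  y=11 (Southcross, w=5) cum 247  ← median
  y=11 (Midtown, w=75) cum 322
  y=18 (Eastvale, w=80) cum 402
  y=19 (Northgate, w=50) cum 452
  y=19 (Lakeside, w=35) cum 487
⇒ y* = 11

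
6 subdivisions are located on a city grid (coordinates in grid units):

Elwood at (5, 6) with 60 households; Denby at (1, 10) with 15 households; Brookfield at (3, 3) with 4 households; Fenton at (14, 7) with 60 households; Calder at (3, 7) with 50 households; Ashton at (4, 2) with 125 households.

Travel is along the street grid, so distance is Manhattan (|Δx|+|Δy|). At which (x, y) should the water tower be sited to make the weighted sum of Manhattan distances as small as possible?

Manhattan distance separates: Σwᵢ(|x−xᵢ|+|y−yᵢ|) = Σwᵢ|x−xᵢ| + Σwᵢ|y−yᵢ|, so x and y are optimised independently as 1-D weighted medians.
Total weight W = 314; half = 157.
x-coordinate, sorted with cumulative weight:
  x=1 (Denby, w=15) cum 15
  x=3 (Brookfield, w=4) cum 19
  x=3 (Calder, w=50) cum 69
  x=4 (Ashton, w=125) cum 194  ← median
  x=5 (Elwood, w=60) cum 254
  x=14 (Fenton, w=60) cum 314
⇒ x* = 4
y-coordinate, sorted with cumulative weight:
  y=2 (Ashton, w=125) cum 125
  y=3 (Brookfield, w=4) cum 129
  y=6 (Elwood, w=60) cum 189  ← median
  y=7 (Fenton, w=60) cum 249
  y=7 (Calder, w=50) cum 299
  y=10 (Denby, w=15) cum 314
⇒ y* = 6

(4, 6)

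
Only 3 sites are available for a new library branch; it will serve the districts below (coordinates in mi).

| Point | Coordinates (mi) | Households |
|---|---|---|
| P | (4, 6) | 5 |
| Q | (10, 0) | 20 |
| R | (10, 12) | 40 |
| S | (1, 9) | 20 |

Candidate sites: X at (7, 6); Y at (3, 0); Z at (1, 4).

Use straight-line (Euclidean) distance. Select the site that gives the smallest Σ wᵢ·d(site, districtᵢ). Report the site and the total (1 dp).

X, total 551.7 mi

Total weighted distance at each candidate:
  X (7, 6): total = 551.7
  Y (3, 0): total = 910.5
  Z (1, 4): total = 796.7
Minimum is at X with total 551.7 mi.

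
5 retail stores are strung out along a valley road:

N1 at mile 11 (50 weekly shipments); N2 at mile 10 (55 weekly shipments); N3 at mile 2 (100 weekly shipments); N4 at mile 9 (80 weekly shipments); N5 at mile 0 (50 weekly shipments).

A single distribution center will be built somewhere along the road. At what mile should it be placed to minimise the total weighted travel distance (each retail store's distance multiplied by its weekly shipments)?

For a sum of weighted absolute distances on a line, the optimum is the weighted median (not the mean). Total weight W = 335; half-weight = 167.5.
Sort by position and accumulate weight:
  mile 0 (N5, w=50) → cum 50
  mile 2 (N3, w=100) → cum 150
  mile 9 (N4, w=80) → cum 230  ≥ 167.5 → median here
  mile 10 (N2, w=55) → cum 285
  mile 11 (N1, w=50) → cum 335
Optimal location: mile 9.

x = 9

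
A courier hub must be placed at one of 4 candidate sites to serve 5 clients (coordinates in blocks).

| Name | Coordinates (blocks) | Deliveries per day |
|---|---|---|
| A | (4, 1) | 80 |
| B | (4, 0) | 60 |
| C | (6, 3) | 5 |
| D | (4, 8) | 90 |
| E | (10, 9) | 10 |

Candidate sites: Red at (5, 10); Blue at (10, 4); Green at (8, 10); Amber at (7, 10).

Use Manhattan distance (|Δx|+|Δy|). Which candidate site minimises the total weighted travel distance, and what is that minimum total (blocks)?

Total weighted distance at each candidate:
  Red (5, 10): total = 1830
  Blue (10, 4): total = 2295
  Green (8, 10): total = 2495
  Amber (7, 10): total = 2270
Minimum is at Red with total 1830 blocks.

Red, total 1830 blocks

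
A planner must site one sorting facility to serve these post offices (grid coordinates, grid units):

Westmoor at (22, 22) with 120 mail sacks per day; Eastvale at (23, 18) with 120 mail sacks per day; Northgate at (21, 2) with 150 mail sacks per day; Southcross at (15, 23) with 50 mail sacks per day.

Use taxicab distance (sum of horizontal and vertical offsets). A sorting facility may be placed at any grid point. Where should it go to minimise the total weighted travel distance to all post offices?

Manhattan distance separates: Σwᵢ(|x−xᵢ|+|y−yᵢ|) = Σwᵢ|x−xᵢ| + Σwᵢ|y−yᵢ|, so x and y are optimised independently as 1-D weighted medians.
Total weight W = 440; half = 220.
x-coordinate, sorted with cumulative weight:
  x=15 (Southcross, w=50) cum 50
  x=21 (Northgate, w=150) cum 200
  x=22 (Westmoor, w=120) cum 320  ← median
  x=23 (Eastvale, w=120) cum 440
⇒ x* = 22
y-coordinate, sorted with cumulative weight:
  y=2 (Northgate, w=150) cum 150
  y=18 (Eastvale, w=120) cum 270  ← median
  y=22 (Westmoor, w=120) cum 390
  y=23 (Southcross, w=50) cum 440
⇒ y* = 18

(22, 18)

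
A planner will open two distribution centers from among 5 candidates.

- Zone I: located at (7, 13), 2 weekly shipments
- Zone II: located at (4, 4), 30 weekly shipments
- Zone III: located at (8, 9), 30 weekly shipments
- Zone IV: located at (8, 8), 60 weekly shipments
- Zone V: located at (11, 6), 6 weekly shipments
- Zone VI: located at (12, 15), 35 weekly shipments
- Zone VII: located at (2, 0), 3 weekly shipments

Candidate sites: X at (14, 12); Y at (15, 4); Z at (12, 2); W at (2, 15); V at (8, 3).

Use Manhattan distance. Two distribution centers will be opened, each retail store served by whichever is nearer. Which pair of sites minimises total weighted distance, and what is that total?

{X, V}, total 884

Evaluate every pair (each demand assigned to the nearer of the two):
  {X, V}: total = 884
  {W, V}: total = 1057
  {Z, V}: total = 1164
  {Y, V}: total = 1205
  {X, Z}: total = 1427
  {X, Y}: total = 1478
  {X, W}: total = 1548
  {Z, W}: total = 1660
  {Y, Z}: total = 1783
  {Y, W}: total = 1795
Best pair: {X, V} with total 884.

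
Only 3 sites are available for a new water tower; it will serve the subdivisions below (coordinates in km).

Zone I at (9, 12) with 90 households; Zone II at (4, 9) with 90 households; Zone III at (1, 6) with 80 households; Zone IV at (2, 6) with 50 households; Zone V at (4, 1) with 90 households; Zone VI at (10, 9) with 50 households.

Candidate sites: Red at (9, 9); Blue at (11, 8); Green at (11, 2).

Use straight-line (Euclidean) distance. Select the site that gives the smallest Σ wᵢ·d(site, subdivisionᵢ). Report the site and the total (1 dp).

Red, total 2683.4 km

Total weighted distance at each candidate:
  Red (9, 9): total = 2683.4
  Blue (11, 8): total = 3277.4
  Green (11, 2): total = 4152.8
Minimum is at Red with total 2683.4 km.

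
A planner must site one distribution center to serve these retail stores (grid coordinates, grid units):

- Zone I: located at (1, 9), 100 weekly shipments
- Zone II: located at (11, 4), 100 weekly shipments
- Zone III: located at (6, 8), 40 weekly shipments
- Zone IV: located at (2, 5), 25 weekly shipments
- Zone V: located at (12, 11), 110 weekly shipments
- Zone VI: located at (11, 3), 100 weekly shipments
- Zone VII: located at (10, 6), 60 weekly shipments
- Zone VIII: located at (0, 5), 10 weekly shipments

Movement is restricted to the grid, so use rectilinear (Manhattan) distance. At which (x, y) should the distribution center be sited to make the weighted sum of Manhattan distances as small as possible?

(11, 6)

Manhattan distance separates: Σwᵢ(|x−xᵢ|+|y−yᵢ|) = Σwᵢ|x−xᵢ| + Σwᵢ|y−yᵢ|, so x and y are optimised independently as 1-D weighted medians.
Total weight W = 545; half = 272.5.
x-coordinate, sorted with cumulative weight:
  x=0 (Zone VIII, w=10) cum 10
  x=1 (Zone I, w=100) cum 110
  x=2 (Zone IV, w=25) cum 135
  x=6 (Zone III, w=40) cum 175
  x=10 (Zone VII, w=60) cum 235
  x=11 (Zone II, w=100) cum 335  ← median
  x=11 (Zone VI, w=100) cum 435
  x=12 (Zone V, w=110) cum 545
⇒ x* = 11
y-coordinate, sorted with cumulative weight:
  y=3 (Zone VI, w=100) cum 100
  y=4 (Zone II, w=100) cum 200
  y=5 (Zone IV, w=25) cum 225
  y=5 (Zone VIII, w=10) cum 235
  y=6 (Zone VII, w=60) cum 295  ← median
  y=8 (Zone III, w=40) cum 335
  y=9 (Zone I, w=100) cum 435
  y=11 (Zone V, w=110) cum 545
⇒ y* = 6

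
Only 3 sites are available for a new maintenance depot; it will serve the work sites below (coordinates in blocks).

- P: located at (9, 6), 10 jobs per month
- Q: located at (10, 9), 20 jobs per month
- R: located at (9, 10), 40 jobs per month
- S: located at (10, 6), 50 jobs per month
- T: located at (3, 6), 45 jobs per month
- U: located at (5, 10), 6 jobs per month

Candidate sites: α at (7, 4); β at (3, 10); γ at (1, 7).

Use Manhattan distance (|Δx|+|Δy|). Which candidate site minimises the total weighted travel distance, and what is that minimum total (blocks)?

Total weighted distance at each candidate:
  α (7, 4): total = 1088
  β (3, 10): total = 1242
  γ (1, 7): total = 1427
Minimum is at α with total 1088 blocks.

α, total 1088 blocks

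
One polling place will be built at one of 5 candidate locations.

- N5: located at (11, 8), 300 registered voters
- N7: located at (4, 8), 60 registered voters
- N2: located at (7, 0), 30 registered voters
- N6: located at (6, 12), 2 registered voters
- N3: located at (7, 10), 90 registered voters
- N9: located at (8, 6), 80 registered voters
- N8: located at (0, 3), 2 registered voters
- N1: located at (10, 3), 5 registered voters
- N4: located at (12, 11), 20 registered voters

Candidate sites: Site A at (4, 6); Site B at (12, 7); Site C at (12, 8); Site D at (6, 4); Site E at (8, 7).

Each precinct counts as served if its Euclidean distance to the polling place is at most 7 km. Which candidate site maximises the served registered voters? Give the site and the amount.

Site D, covering 567

Coverage radius r = 7 km; a point is covered iff (Δx)²+(Δy)² ≤ 7² = 49.
  Site A (4, 6): covers {N7, N2, N6, N3, N9, N8, N1} → 269
  Site B (12, 7): covers {N5, N3, N9, N1, N4} → 495
  Site C (12, 8): covers {N5, N3, N9, N1, N4} → 495
  Site D (6, 4): covers {N5, N7, N2, N3, N9, N8, N1} → 567
  Site E (8, 7): covers {N5, N7, N6, N3, N9, N1, N4} → 557
Maximum coverage at Site D: 567 registered voters.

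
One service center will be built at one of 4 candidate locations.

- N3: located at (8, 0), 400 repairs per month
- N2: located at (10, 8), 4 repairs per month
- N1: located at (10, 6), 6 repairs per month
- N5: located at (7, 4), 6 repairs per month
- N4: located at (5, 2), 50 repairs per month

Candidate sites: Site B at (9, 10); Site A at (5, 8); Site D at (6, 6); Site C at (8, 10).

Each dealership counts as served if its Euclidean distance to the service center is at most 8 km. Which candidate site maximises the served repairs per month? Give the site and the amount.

Coverage radius r = 8 km; a point is covered iff (Δx)²+(Δy)² ≤ 8² = 64.
  Site B (9, 10): covers {N2, N1, N5} → 16
  Site A (5, 8): covers {N2, N1, N5, N4} → 66
  Site D (6, 6): covers {N3, N2, N1, N5, N4} → 466
  Site C (8, 10): covers {N2, N1, N5} → 16
Maximum coverage at Site D: 466 repairs per month.

Site D, covering 466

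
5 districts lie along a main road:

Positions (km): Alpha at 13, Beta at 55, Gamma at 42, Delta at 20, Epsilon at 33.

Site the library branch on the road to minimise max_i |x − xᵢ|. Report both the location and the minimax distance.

The 1-center on a line is the midpoint of the two extreme points: leftmost at 13, rightmost at 55.
Optimal location = (13 + 55)/2 = 34; maximum distance = (55 − 13)/2 = 21.

location 34, max distance 21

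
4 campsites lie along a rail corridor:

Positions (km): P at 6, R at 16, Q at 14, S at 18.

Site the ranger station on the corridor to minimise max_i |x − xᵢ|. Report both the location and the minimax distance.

location 12, max distance 6

The 1-center on a line is the midpoint of the two extreme points: leftmost at 6, rightmost at 18.
Optimal location = (6 + 18)/2 = 12; maximum distance = (18 − 6)/2 = 6.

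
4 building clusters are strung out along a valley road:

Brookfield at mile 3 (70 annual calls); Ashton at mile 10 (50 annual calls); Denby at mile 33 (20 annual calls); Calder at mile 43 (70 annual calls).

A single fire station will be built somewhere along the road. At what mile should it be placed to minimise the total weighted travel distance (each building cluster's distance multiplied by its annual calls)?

x = 10

For a sum of weighted absolute distances on a line, the optimum is the weighted median (not the mean). Total weight W = 210; half-weight = 105.
Sort by position and accumulate weight:
  mile 3 (Brookfield, w=70) → cum 70
  mile 10 (Ashton, w=50) → cum 120  ≥ 105 → median here
  mile 33 (Denby, w=20) → cum 140
  mile 43 (Calder, w=70) → cum 210
Optimal location: mile 10.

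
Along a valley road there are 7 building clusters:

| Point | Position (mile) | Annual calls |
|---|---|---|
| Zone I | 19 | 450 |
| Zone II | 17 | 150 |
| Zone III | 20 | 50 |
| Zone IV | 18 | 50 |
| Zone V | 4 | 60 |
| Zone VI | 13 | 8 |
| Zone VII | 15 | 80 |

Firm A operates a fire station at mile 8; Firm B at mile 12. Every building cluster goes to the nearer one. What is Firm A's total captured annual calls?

The indifferent point is the midpoint (8+12)/2 = 10; building clusters left of it (closer to Firm A at 8) go to Firm A, those right go to Firm B.
  Zone V at 4 (w=60) → Firm A
  Zone VI at 13 (w=8) → Firm B
  Zone VII at 15 (w=80) → Firm B
  Zone II at 17 (w=150) → Firm B
  Zone IV at 18 (w=50) → Firm B
  Zone I at 19 (w=450) → Firm B
  Zone III at 20 (w=50) → Firm B
Firm A captures 60; Firm B captures 788.

60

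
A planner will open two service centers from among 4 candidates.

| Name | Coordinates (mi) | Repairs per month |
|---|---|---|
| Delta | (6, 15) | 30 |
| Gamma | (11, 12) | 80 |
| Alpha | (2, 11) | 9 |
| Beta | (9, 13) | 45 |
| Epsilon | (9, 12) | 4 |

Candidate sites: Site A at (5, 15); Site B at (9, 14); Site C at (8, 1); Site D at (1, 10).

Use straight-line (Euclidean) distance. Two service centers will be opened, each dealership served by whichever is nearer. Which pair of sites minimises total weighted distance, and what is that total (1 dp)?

Evaluate every pair (each demand assigned to the nearer of the two):
  {Site A, Site B}: total = 354.3
  {Site B, Site D}: total = 386.9
  {Site B, Site C}: total = 442.7
  {Site A, Site D}: total = 800.6
  {Site A, Site C}: total = 832.9
  {Site C, Site D}: total = 1458.2
Best pair: {Site A, Site B} with total 354.3.

{Site A, Site B}, total 354.3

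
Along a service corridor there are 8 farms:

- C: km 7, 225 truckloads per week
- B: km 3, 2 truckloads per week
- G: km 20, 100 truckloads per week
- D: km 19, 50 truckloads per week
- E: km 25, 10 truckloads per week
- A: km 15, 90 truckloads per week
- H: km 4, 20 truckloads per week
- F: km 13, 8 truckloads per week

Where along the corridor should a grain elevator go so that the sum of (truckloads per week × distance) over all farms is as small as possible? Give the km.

For a sum of weighted absolute distances on a line, the optimum is the weighted median (not the mean). Total weight W = 505; half-weight = 252.5.
Sort by position and accumulate weight:
  km 3 (B, w=2) → cum 2
  km 4 (H, w=20) → cum 22
  km 7 (C, w=225) → cum 247
  km 13 (F, w=8) → cum 255  ≥ 252.5 → median here
  km 15 (A, w=90) → cum 345
  km 19 (D, w=50) → cum 395
  km 20 (G, w=100) → cum 495
  km 25 (E, w=10) → cum 505
Optimal location: km 13.

x = 13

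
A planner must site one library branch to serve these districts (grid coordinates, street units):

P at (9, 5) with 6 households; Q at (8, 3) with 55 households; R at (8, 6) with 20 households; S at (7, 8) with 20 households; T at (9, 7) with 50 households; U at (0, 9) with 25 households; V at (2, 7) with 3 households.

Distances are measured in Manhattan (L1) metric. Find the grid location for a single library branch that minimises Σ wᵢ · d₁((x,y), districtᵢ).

Manhattan distance separates: Σwᵢ(|x−xᵢ|+|y−yᵢ|) = Σwᵢ|x−xᵢ| + Σwᵢ|y−yᵢ|, so x and y are optimised independently as 1-D weighted medians.
Total weight W = 179; half = 89.5.
x-coordinate, sorted with cumulative weight:
  x=0 (U, w=25) cum 25
  x=2 (V, w=3) cum 28
  x=7 (S, w=20) cum 48
  x=8 (Q, w=55) cum 103  ← median
  x=8 (R, w=20) cum 123
  x=9 (P, w=6) cum 129
  x=9 (T, w=50) cum 179
⇒ x* = 8
y-coordinate, sorted with cumulative weight:
  y=3 (Q, w=55) cum 55
  y=5 (P, w=6) cum 61
  y=6 (R, w=20) cum 81
  y=7 (T, w=50) cum 131  ← median
  y=7 (V, w=3) cum 134
  y=8 (S, w=20) cum 154
  y=9 (U, w=25) cum 179
⇒ y* = 7

(8, 7)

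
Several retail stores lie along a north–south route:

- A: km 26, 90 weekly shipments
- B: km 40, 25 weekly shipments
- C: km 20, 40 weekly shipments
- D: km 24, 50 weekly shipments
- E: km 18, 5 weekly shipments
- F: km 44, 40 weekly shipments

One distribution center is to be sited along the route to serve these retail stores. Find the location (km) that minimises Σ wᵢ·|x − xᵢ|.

For a sum of weighted absolute distances on a line, the optimum is the weighted median (not the mean). Total weight W = 250; half-weight = 125.
Sort by position and accumulate weight:
  km 18 (E, w=5) → cum 5
  km 20 (C, w=40) → cum 45
  km 24 (D, w=50) → cum 95
  km 26 (A, w=90) → cum 185  ≥ 125 → median here
  km 40 (B, w=25) → cum 210
  km 44 (F, w=40) → cum 250
Optimal location: km 26.

x = 26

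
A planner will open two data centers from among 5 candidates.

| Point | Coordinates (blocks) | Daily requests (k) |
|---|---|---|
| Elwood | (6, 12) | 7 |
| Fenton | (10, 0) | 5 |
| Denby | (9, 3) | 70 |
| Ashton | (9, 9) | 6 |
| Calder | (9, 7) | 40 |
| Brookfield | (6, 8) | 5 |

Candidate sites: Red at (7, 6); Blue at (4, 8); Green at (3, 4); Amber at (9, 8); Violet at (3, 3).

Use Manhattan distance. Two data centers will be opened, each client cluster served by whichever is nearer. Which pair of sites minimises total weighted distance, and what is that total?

Evaluate every pair (each demand assigned to the nearer of the two):
  {Blue, Amber}: total = 493
  {Red, Amber}: total = 505
  {Green, Amber}: total = 505
  {Amber, Violet}: total = 505
  {Red, Blue}: total = 597
  {Red, Green}: total = 609
  {Red, Violet}: total = 609
  {Blue, Violet}: total = 798
  {Blue, Green}: total = 873
  {Green, Violet}: total = 1008
Best pair: {Blue, Amber} with total 493.

{Blue, Amber}, total 493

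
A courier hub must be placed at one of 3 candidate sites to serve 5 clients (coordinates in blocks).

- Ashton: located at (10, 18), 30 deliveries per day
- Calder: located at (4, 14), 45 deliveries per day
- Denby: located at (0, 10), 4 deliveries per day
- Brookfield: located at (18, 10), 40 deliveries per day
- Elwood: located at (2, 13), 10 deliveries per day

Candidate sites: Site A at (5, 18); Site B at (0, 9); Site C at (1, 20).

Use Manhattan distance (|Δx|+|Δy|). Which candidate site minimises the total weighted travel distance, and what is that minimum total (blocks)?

Total weighted distance at each candidate:
  Site A (5, 18): total = 1347
  Site B (0, 9): total = 1799
  Site C (1, 20): total = 1939
Minimum is at Site A with total 1347 blocks.

Site A, total 1347 blocks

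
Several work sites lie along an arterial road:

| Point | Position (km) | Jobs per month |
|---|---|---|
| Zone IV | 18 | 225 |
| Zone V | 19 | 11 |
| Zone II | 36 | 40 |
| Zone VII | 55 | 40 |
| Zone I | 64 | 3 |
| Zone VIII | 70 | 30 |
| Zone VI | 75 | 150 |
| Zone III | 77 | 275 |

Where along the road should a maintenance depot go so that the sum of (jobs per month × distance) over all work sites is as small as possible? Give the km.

x = 75

For a sum of weighted absolute distances on a line, the optimum is the weighted median (not the mean). Total weight W = 774; half-weight = 387.
Sort by position and accumulate weight:
  km 18 (Zone IV, w=225) → cum 225
  km 19 (Zone V, w=11) → cum 236
  km 36 (Zone II, w=40) → cum 276
  km 55 (Zone VII, w=40) → cum 316
  km 64 (Zone I, w=3) → cum 319
  km 70 (Zone VIII, w=30) → cum 349
  km 75 (Zone VI, w=150) → cum 499  ≥ 387 → median here
  km 77 (Zone III, w=275) → cum 774
Optimal location: km 75.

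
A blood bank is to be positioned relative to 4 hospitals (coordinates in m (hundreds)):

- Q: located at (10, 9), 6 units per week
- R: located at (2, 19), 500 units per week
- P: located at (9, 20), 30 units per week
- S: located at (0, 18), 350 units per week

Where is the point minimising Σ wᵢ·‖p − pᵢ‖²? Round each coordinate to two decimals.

(1.50, 18.57)

The minimiser of Σwᵢ‖p−pᵢ‖² is the weighted centroid p* = (Σwᵢpᵢ)/(Σwᵢ).
Σwᵢ = 886.
Σwᵢxᵢ = 6·10 + 500·2 + 30·9 + 350·0 = 1330.
Σwᵢyᵢ = 6·9 + 500·19 + 30·20 + 350·18 = 16454.
x* = 1330/886 = 1.50, y* = 16454/886 = 18.57.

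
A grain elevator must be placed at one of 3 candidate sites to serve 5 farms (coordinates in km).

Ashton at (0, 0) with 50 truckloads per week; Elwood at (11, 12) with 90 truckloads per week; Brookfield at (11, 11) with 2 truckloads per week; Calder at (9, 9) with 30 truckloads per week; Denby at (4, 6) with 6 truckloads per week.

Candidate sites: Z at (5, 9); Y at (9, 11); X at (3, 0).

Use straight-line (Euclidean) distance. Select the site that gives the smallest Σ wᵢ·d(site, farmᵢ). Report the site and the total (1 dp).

Y, total 1018.3 km

Total weighted distance at each candidate:
  Z (5, 9): total = 1270.1
  Y (9, 11): total = 1018.3
  X (3, 0): total = 1836.2
Minimum is at Y with total 1018.3 km.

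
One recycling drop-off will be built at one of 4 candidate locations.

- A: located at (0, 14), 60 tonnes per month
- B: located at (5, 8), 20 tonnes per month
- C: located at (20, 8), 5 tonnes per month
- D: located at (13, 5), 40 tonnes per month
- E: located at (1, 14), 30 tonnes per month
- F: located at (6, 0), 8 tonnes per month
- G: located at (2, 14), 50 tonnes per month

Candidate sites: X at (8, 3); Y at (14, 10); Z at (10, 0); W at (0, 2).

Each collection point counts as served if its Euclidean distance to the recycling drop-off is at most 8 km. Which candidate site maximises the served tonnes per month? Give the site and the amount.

X, covering 68

Coverage radius r = 8 km; a point is covered iff (Δx)²+(Δy)² ≤ 8² = 64.
  X (8, 3): covers {B, D, F} → 68
  Y (14, 10): covers {C, D} → 45
  Z (10, 0): covers {D, F} → 48
  W (0, 2): covers {B, F} → 28
Maximum coverage at X: 68 tonnes per month.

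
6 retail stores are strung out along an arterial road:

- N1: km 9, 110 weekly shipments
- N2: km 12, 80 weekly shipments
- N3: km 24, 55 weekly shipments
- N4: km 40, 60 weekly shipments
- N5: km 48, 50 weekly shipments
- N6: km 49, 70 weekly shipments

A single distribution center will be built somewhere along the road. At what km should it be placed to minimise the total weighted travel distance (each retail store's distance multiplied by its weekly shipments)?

For a sum of weighted absolute distances on a line, the optimum is the weighted median (not the mean). Total weight W = 425; half-weight = 212.5.
Sort by position and accumulate weight:
  km 9 (N1, w=110) → cum 110
  km 12 (N2, w=80) → cum 190
  km 24 (N3, w=55) → cum 245  ≥ 212.5 → median here
  km 40 (N4, w=60) → cum 305
  km 48 (N5, w=50) → cum 355
  km 49 (N6, w=70) → cum 425
Optimal location: km 24.

x = 24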